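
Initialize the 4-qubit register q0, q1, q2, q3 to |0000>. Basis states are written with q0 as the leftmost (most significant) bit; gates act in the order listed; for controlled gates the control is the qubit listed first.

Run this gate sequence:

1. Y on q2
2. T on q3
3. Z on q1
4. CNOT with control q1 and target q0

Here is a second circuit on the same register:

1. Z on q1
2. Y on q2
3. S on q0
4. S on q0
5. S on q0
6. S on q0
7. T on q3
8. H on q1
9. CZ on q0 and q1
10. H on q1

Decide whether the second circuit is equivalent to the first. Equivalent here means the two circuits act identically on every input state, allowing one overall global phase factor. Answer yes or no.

No — the two circuits implement different unitaries, even allowing a global phase.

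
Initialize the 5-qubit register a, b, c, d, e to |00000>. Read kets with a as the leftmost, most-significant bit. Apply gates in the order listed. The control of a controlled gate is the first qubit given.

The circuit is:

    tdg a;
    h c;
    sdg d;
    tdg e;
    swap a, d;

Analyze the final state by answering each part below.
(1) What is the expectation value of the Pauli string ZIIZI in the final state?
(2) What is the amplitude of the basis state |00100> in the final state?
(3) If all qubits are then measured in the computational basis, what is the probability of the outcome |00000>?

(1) In the final state, ZIIZI has expectation 1.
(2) The amplitude on |00100> is sqrt(2)/2.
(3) Outcome |00000> occurs with probability 1/2.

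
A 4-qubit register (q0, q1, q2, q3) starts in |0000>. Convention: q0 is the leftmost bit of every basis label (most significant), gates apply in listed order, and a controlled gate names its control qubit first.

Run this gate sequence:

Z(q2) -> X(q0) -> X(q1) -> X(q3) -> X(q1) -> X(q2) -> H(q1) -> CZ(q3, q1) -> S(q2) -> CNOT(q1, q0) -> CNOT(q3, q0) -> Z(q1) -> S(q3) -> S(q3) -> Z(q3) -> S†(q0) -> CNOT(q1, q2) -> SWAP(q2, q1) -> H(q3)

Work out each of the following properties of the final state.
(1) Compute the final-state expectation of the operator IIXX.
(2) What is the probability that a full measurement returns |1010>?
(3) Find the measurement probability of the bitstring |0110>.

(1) The observable IIXX averages to 0.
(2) A full measurement returns |1010> with probability 1/4.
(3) The probability of measuring |0110> is 0.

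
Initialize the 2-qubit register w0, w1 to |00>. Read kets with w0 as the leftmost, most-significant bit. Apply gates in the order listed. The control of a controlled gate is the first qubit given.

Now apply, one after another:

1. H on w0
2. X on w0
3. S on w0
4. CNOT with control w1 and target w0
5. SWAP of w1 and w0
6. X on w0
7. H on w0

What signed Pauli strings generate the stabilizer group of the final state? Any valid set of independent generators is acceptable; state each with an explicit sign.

The final state is stabilized by the group generated by -XI, +IY; other independent generating sets are equally valid.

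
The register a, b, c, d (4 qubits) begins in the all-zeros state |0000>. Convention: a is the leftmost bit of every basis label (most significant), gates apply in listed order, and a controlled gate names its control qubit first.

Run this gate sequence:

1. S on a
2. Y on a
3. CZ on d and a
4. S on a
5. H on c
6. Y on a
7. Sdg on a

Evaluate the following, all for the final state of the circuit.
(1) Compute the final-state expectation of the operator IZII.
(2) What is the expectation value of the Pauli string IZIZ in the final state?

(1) The expectation value of IZII is 1.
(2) In the final state, IZIZ has expectation 1.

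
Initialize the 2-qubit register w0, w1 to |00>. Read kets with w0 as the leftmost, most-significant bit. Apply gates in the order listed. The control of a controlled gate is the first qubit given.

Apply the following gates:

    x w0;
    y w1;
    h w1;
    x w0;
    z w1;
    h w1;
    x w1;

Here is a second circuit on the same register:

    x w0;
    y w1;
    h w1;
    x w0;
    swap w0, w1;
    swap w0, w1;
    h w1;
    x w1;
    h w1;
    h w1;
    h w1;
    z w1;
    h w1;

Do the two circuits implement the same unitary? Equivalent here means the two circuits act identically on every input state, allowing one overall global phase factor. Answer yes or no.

Yes, they are equivalent — the unitaries differ by at most a global phase.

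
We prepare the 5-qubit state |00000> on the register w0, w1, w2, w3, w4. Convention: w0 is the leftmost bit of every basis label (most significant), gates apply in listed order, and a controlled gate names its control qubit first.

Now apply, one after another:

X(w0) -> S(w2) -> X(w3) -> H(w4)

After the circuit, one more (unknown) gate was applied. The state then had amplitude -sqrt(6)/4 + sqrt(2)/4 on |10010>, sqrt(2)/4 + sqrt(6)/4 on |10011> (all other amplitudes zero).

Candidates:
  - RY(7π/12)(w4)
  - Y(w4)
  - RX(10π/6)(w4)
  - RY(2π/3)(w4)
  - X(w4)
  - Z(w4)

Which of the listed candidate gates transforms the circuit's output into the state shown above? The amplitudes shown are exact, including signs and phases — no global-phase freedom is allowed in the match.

It was RY(2π/3)(w4) that produced the state shown.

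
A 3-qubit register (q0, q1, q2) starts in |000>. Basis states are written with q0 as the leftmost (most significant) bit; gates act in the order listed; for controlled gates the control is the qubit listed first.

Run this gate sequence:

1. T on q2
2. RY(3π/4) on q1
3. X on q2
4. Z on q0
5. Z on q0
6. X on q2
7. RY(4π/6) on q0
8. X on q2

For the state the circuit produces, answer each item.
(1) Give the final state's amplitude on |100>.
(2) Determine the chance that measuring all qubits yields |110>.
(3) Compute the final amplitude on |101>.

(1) |100> carries amplitude 0 in the final state.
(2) A full measurement returns |110> with probability 0.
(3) The final state's coefficient on |101> equals sqrt(6 - 3*sqrt(2))/4.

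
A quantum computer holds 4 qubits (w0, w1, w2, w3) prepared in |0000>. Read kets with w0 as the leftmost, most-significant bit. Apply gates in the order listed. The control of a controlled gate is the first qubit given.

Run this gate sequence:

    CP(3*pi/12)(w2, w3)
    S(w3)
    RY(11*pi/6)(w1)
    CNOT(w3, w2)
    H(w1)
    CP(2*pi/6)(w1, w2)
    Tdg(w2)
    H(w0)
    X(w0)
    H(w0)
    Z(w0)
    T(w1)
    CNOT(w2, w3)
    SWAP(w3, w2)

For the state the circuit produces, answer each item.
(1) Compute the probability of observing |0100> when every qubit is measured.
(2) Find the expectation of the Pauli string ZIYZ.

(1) The probability of measuring |0100> is 3/4.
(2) In the final state, ZIYZ has expectation 0.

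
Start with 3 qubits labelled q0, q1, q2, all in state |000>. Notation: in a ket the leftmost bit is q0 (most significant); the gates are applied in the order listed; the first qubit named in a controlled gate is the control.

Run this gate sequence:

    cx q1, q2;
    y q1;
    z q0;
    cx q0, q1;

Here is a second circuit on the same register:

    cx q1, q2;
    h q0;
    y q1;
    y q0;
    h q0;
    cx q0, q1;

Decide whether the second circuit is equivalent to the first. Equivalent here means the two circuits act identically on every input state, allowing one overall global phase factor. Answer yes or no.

No — the two circuits implement different unitaries, even allowing a global phase.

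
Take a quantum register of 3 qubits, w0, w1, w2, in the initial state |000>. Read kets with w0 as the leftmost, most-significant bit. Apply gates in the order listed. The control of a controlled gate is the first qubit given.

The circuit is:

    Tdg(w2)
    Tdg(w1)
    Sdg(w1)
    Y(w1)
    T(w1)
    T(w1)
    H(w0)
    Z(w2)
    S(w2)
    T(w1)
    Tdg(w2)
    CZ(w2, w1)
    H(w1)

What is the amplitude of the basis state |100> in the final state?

|100> carries amplitude -exp(I*pi/4)/2 in the final state.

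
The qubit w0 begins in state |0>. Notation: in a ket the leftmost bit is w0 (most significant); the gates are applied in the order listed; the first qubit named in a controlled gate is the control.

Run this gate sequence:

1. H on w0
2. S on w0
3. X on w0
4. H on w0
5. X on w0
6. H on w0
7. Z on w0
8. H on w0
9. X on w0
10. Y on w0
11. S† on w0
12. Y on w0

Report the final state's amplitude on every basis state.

The final amplitudes are 1/2 + I/2 on |0>, 1/2 + I/2 on |1>. Key observation: steps 4-7 multiply out to the identity, so the circuit reduces to the remaining gates.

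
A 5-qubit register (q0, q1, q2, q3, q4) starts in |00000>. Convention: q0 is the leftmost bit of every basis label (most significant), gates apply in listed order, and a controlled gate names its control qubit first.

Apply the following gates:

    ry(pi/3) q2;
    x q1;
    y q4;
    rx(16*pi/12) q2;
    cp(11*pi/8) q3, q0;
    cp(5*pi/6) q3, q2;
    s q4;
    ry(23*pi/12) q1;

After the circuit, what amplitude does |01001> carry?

The amplitude on |01001> is -I*(1 - I)*(sqrt(6 - 3*sqrt(2)) + 3*sqrt(sqrt(2) + 2))/16.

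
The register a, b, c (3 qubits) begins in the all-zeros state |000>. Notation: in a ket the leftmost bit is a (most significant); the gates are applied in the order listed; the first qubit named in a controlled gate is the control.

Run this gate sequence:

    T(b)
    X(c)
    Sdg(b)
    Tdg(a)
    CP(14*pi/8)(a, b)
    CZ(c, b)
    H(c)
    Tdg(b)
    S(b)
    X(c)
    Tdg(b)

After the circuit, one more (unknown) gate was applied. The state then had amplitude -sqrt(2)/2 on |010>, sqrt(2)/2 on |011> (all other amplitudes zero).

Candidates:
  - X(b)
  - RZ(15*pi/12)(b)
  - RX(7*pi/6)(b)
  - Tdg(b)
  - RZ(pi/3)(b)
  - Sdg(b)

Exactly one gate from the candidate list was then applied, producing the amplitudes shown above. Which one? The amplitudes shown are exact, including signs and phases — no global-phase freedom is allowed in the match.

It was X(b) that produced the state shown.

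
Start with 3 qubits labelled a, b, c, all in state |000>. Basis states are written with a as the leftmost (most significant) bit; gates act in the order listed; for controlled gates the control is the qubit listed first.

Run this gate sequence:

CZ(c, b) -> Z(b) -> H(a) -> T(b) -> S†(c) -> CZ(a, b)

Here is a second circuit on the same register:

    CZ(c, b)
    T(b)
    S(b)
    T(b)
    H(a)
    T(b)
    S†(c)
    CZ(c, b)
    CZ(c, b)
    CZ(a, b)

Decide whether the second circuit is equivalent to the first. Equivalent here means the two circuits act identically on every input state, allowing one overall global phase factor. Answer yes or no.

Yes — the two circuits implement the same unitary up to a global phase.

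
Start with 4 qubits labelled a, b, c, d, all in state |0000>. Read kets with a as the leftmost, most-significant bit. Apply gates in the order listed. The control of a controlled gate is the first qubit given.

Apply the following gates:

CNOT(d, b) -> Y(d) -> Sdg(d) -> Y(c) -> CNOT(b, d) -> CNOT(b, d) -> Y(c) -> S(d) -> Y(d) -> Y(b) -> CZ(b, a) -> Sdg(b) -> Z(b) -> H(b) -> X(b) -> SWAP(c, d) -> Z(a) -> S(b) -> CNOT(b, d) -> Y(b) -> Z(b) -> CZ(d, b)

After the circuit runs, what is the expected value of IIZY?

The observable IIZY averages to 0. Key observation: gates 2-9 undo each other exactly, leaving only the rest of the circuit to track.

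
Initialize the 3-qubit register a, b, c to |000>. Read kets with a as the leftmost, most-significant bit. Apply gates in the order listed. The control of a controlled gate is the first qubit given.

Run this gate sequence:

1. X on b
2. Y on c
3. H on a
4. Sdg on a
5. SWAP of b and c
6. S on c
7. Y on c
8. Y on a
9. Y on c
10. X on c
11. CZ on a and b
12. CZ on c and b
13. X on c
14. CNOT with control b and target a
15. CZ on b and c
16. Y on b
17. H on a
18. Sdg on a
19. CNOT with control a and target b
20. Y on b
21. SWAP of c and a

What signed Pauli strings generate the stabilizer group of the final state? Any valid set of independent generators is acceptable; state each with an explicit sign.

One valid set of independent stabilizer generators is -IXX, -ZII, -IZZ (any independent generating set of the same group is equally correct).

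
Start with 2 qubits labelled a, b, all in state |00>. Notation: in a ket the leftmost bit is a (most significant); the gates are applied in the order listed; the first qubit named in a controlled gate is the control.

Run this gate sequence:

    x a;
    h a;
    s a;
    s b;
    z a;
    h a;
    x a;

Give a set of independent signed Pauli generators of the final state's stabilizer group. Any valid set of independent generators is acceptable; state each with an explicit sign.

One valid set of independent stabilizer generators is +YI, +IZ (any independent generating set of the same group is equally correct).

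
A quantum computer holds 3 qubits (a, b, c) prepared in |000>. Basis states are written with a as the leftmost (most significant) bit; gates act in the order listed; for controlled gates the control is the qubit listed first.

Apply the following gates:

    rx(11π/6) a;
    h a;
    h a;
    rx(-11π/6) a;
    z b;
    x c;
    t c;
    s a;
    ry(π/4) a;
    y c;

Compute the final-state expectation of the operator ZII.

The expectation value of ZII is sqrt(2)/2. Key observation: steps 1-4 multiply out to the identity, so the circuit reduces to the remaining gates.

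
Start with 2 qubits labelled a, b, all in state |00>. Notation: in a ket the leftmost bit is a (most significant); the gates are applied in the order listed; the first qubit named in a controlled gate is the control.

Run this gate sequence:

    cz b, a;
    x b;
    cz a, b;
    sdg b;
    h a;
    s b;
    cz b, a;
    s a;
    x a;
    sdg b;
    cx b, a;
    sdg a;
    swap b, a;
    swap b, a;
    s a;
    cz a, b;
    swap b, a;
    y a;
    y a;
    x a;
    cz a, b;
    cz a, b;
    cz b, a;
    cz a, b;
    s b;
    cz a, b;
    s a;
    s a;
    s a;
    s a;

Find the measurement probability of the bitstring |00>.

Outcome |00> occurs with probability 1/2. Key observation: steps 27-30 multiply out to the identity, so the circuit reduces to the remaining gates.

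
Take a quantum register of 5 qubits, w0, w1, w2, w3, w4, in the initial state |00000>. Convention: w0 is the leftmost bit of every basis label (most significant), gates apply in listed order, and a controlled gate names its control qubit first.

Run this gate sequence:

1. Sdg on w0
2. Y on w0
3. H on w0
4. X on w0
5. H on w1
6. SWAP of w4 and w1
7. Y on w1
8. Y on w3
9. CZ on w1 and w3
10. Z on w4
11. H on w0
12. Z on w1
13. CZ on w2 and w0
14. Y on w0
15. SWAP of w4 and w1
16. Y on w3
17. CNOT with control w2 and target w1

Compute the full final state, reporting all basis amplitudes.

The final amplitudes are -sqrt(2)*I/2 on |00001>, sqrt(2)*I/2 on |01001>, and 0 on every other basis state.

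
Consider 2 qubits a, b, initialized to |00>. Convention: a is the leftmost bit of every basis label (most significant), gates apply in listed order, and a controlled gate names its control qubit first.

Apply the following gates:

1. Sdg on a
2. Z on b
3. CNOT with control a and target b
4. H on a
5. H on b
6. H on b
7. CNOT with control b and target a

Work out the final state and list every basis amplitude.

The final amplitudes are sqrt(2)/2 on |00>, 0 on |01>, sqrt(2)/2 on |10>, 0 on |11>.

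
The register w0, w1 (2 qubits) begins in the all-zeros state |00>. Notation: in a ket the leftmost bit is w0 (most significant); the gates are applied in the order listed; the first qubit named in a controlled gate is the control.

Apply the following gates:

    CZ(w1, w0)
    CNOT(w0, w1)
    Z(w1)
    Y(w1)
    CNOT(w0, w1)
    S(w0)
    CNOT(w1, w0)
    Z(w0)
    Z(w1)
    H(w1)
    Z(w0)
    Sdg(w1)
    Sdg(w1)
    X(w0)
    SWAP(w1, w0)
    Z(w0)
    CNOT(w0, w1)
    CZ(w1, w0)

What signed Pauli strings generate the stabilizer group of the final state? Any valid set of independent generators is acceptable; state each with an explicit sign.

The final state is stabilized by the group generated by +XX, +ZZ; other independent generating sets are equally valid.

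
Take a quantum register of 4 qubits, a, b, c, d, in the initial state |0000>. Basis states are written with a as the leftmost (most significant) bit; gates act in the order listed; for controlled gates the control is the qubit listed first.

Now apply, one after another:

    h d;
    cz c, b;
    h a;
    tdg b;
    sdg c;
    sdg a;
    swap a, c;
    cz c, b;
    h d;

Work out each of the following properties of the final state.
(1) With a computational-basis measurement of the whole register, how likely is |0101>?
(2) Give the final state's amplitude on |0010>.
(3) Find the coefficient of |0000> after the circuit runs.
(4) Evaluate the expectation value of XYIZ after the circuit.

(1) A full measurement returns |0101> with probability 0.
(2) The final state's coefficient on |0010> equals -sqrt(2)*I/2.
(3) |0000> carries amplitude sqrt(2)/2 in the final state.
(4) The observable XYIZ averages to 0.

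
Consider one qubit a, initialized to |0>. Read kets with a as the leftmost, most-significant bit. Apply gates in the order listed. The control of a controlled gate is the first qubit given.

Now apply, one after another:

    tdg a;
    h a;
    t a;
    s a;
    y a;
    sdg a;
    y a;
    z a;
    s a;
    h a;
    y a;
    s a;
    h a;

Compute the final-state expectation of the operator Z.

In the final state, Z has expectation sqrt(2)/2.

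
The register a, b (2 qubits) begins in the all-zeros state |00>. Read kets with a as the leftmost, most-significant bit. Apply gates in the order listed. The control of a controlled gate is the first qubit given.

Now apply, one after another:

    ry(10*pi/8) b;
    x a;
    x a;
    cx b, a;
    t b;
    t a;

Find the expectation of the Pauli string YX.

In the final state, YX has expectation -sqrt(2)/2. Key observation: the block from step 2 through step 3 cancels to the identity and can be dropped.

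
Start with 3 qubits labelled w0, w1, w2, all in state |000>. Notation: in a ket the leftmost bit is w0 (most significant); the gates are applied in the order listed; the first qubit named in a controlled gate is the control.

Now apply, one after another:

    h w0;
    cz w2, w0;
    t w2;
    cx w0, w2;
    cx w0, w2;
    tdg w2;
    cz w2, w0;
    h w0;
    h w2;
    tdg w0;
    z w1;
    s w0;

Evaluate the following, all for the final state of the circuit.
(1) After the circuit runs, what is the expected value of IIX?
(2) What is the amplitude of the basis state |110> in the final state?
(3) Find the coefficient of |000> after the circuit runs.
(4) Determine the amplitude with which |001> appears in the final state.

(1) The observable IIX averages to 1. Key observation: gates 1-8 undo each other exactly, leaving only the rest of the circuit to track.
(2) The amplitude on |110> is 0.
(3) The final state's coefficient on |000> equals sqrt(2)/2.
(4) The amplitude on |001> is sqrt(2)/2.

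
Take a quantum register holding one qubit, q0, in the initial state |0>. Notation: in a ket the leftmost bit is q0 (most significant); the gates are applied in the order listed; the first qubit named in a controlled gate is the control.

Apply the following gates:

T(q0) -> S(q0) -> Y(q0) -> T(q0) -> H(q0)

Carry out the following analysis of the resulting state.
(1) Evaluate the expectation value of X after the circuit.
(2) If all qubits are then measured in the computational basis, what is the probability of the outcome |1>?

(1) The observable X averages to -1.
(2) The probability of measuring |1> is 1/2.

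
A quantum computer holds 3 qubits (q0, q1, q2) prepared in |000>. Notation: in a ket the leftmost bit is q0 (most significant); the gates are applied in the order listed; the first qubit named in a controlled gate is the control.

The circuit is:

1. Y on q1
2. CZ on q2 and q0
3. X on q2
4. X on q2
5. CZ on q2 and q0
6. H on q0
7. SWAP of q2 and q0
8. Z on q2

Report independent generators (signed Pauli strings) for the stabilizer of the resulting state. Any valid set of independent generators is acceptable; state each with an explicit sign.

The final state is stabilized by the group generated by -IIX, +ZII, -IZI; other independent generating sets are equally valid. Key observation: steps 2-5 multiply out to the identity, so the circuit reduces to the remaining gates.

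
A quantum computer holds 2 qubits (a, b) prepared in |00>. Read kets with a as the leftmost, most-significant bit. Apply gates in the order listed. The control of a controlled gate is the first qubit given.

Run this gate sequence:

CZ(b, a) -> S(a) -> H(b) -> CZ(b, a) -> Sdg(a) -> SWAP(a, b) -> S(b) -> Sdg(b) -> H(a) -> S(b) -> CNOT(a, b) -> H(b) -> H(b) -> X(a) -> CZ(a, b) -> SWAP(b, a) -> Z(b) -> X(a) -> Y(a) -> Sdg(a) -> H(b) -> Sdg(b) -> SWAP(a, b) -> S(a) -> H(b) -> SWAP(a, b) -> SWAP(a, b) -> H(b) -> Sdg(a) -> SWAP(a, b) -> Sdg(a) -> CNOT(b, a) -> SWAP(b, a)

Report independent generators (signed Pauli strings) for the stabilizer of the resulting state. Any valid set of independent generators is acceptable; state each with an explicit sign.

The stabilizer group can be generated by +XY, +ZZ, among other valid generating sets. Key observation: steps 23-30 multiply out to the identity, so the circuit reduces to the remaining gates.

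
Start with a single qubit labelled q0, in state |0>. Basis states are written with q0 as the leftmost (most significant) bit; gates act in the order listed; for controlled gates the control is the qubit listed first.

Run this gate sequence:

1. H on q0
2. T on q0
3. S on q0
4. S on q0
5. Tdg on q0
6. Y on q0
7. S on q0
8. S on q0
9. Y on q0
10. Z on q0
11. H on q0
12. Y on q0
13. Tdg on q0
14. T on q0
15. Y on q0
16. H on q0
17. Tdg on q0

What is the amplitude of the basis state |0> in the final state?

The final state's coefficient on |0> equals -sqrt(2)/2.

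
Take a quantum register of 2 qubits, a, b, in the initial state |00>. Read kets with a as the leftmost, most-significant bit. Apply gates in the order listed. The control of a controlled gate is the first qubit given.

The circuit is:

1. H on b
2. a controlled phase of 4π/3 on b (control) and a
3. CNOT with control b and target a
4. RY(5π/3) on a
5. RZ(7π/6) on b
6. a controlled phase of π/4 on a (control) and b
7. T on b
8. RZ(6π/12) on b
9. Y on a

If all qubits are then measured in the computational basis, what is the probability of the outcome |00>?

Outcome |00> occurs with probability 1/8.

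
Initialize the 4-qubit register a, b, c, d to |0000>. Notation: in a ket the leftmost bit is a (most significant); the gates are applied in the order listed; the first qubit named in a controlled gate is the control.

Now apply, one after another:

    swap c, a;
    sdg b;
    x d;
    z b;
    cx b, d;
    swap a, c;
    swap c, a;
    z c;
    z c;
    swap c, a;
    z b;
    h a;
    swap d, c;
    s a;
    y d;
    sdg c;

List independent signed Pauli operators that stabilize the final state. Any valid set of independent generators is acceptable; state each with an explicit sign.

One valid set of independent stabilizer generators is +YIII, +IZII, -IIZI, -IIIZ (any independent generating set of the same group is equally correct). Key observation: steps 7-10 multiply out to the identity, so the circuit reduces to the remaining gates.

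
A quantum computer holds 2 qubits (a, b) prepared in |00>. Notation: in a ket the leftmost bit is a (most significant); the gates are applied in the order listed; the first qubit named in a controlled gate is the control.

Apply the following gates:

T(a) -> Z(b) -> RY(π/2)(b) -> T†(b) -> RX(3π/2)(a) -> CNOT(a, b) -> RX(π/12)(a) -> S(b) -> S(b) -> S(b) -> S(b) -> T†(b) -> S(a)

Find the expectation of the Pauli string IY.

In the final state, IY has expectation -1/2.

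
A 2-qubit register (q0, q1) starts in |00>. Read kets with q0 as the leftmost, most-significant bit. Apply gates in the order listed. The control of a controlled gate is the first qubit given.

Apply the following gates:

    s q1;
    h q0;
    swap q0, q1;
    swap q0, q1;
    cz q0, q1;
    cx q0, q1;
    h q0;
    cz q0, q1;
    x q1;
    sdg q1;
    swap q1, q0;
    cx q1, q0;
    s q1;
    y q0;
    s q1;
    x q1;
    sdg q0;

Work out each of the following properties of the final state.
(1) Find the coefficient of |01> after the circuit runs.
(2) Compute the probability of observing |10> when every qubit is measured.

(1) The amplitude on |01> is -1/2.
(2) A full measurement returns |10> with probability 1/4.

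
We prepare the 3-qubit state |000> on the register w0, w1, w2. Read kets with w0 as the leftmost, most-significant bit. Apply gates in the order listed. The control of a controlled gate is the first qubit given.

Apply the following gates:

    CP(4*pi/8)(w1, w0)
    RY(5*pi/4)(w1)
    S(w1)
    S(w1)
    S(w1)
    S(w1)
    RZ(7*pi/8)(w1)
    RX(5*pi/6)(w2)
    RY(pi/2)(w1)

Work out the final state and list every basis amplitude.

After the circuit, the state carries amplitude -sqrt(3)*sqrt(sqrt(2)/4 + 1/2)*exp(7*I*pi/16)/4 + sqrt(1/2 - sqrt(2)/4)*exp(-7*I*pi/16)/4 - sqrt(3)*sqrt(1/2 - sqrt(2)/4)*exp(-7*I*pi/16)/4 + sqrt(sqrt(2)/4 + 1/2)*exp(7*I*pi/16)/4 on |000>, I*sqrt(1/2 - sqrt(2)/4)*exp(-7*I*pi/16)/4 + sqrt(3)*I*sqrt(1/2 - sqrt(2)/4)*exp(-7*I*pi/16)/4 + I*sqrt(sqrt(2)/4 + 1/2)*exp(7*I*pi/16)/4 + sqrt(3)*I*sqrt(sqrt(2)/4 + 1/2)*exp(7*I*pi/16)/4 on |001>, -sqrt(sqrt(2)/4 + 1/2)*exp(7*I*pi/16)/4 + sqrt(1/2 - sqrt(2)/4)*exp(-7*I*pi/16)/4 - sqrt(3)*sqrt(1/2 - sqrt(2)/4)*exp(-7*I*pi/16)/4 + sqrt(3)*sqrt(sqrt(2)/4 + 1/2)*exp(7*I*pi/16)/4 on |010>, -sqrt(3)*I*sqrt(sqrt(2)/4 + 1/2)*exp(7*I*pi/16)/4 - I*sqrt(sqrt(2)/4 + 1/2)*exp(7*I*pi/16)/4 + I*sqrt(1/2 - sqrt(2)/4)*exp(-7*I*pi/16)/4 + sqrt(3)*I*sqrt(1/2 - sqrt(2)/4)*exp(-7*I*pi/16)/4 on |011>, 0 on |100>, 0 on |101>, 0 on |110>, 0 on |111>. Key observation: the block from step 3 through step 6 cancels to the identity and can be dropped.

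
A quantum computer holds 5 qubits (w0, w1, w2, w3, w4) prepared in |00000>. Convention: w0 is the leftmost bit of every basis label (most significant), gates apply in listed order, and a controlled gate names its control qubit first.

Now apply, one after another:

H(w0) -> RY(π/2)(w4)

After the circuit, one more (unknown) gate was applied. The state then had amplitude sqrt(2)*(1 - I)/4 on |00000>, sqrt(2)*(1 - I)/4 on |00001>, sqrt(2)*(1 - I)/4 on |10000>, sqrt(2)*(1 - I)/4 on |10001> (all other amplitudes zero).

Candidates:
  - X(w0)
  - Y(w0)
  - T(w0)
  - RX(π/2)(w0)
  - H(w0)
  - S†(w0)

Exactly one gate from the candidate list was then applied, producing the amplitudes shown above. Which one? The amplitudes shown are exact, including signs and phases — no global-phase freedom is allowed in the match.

The applied gate was RX(π/2)(w0).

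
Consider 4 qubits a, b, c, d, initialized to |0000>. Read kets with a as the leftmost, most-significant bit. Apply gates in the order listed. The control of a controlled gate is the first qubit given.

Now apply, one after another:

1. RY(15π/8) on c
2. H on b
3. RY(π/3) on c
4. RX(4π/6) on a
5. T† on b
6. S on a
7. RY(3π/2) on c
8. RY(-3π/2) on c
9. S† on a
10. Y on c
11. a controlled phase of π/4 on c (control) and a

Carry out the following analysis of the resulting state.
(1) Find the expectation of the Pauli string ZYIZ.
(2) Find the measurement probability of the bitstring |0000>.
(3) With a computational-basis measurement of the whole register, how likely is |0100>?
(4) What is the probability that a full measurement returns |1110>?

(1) The expectation value of ZYIZ is sqrt(2)/4. Key observation: the block from step 6 through step 9 cancels to the identity and can be dropped.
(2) The probability of measuring |0000> is -sqrt(sqrt(2) + 2)/64 - sqrt(6 - 3*sqrt(2))/64 + 1/16.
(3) Outcome |0100> occurs with probability -sqrt(sqrt(2) + 2)/64 - sqrt(6 - 3*sqrt(2))/64 + 1/16.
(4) The probability of measuring |1110> is 3*sqrt(6 - 3*sqrt(2))/64 + 3*sqrt(sqrt(2) + 2)/64 + 3/16.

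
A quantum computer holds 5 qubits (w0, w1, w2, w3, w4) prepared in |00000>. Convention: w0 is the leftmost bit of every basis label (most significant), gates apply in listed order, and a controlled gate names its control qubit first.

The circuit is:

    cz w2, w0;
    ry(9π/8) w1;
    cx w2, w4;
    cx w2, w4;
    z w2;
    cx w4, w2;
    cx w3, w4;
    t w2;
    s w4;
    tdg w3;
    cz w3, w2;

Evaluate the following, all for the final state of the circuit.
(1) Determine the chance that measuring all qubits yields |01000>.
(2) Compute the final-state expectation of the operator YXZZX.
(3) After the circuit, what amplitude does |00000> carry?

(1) Outcome |01000> occurs with probability sin(7*pi/16)**2. Key observation: the block from step 3 through step 4 cancels to the identity and can be dropped.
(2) In the final state, YXZZX has expectation 0.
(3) The amplitude on |00000> is -sin(pi/16).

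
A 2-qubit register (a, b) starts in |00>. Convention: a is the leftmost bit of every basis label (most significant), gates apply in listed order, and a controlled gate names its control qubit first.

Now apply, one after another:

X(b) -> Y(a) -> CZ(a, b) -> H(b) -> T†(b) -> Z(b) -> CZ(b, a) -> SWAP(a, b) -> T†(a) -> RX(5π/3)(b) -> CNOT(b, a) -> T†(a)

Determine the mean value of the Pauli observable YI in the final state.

The observable YI averages to -sqrt(2)/4.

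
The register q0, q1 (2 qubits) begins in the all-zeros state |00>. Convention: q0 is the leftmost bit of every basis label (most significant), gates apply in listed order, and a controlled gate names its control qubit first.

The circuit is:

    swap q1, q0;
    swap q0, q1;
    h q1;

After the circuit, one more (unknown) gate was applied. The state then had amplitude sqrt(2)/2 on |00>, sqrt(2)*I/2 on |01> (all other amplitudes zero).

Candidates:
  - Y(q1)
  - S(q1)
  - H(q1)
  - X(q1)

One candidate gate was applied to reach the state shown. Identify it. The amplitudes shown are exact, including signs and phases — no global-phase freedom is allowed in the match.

It was S(q1) that produced the state shown.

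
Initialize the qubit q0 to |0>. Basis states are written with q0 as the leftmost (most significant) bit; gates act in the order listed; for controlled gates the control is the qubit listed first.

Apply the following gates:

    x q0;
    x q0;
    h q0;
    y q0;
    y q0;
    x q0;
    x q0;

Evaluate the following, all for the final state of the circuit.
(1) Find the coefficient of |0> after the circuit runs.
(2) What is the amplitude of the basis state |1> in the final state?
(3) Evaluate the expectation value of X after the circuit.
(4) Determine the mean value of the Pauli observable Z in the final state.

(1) The amplitude on |0> is sqrt(2)/2.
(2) |1> carries amplitude sqrt(2)/2 in the final state.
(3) In the final state, X has expectation 1.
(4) The observable Z averages to 0.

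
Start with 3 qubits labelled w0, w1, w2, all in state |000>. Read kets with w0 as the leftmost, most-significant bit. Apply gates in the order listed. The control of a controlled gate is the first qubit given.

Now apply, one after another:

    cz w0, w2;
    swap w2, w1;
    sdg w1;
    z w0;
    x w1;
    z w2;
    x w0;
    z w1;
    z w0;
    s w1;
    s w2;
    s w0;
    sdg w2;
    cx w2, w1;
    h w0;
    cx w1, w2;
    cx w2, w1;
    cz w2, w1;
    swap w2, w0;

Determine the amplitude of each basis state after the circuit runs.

After the circuit, the state carries amplitude -sqrt(2)/2 on |100>, sqrt(2)/2 on |101>, and 0 on every other basis state.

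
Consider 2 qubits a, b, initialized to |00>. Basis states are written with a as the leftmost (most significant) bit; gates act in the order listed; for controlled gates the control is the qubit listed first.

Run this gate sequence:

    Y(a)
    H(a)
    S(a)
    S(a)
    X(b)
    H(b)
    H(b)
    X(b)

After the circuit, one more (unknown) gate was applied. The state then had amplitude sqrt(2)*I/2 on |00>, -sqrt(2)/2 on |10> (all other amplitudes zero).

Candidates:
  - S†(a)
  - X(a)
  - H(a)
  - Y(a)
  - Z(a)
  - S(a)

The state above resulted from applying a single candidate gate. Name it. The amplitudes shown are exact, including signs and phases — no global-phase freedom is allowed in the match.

The applied gate was S(a). Key observation: steps 5-8 multiply out to the identity, so the circuit reduces to the remaining gates.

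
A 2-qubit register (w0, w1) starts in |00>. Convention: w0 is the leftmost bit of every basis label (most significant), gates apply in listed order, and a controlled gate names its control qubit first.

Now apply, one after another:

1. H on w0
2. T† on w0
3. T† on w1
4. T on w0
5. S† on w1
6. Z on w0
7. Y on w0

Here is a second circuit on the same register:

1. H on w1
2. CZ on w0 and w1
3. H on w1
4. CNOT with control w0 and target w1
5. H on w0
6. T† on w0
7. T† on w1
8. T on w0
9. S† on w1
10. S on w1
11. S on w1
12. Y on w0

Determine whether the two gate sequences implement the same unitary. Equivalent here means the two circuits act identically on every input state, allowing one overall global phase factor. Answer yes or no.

No, they are not equivalent — no single phase factor reconciles the two unitaries.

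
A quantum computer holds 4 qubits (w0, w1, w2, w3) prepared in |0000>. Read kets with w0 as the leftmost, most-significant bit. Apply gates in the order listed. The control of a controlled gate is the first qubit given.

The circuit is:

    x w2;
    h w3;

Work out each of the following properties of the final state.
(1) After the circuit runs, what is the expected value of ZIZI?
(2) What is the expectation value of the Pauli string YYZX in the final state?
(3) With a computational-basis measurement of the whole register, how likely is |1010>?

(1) The expectation value of ZIZI is -1.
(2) The observable YYZX averages to 0.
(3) The probability of measuring |1010> is 0.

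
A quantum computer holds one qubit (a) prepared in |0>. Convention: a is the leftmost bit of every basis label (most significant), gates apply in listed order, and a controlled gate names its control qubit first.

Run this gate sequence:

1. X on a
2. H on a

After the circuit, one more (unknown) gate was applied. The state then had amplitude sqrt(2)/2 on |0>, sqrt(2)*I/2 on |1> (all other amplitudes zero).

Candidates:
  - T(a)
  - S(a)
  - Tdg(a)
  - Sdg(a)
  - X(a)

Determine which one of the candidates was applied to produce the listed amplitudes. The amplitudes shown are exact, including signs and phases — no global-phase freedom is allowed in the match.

The unique candidate consistent with the amplitudes is Sdg(a).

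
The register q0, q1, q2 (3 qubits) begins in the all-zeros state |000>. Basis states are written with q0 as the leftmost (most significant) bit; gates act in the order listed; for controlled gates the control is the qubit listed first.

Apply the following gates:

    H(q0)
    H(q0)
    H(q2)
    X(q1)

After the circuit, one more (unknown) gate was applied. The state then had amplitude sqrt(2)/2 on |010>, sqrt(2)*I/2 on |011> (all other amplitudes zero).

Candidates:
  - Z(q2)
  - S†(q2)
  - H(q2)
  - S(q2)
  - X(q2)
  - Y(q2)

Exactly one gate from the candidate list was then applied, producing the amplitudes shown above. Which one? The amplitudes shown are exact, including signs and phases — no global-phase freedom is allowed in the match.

It was S(q2) that produced the state shown. Key observation: the block from step 1 through step 2 cancels to the identity and can be dropped.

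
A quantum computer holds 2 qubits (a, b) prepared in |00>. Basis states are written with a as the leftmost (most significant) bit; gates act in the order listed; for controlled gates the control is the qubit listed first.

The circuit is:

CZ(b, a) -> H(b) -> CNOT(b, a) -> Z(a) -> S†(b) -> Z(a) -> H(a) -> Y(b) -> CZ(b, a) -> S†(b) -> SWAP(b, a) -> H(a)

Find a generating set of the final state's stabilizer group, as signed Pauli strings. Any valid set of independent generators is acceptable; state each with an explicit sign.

The final state is stabilized by the group generated by -IX, -ZI; other independent generating sets are equally valid.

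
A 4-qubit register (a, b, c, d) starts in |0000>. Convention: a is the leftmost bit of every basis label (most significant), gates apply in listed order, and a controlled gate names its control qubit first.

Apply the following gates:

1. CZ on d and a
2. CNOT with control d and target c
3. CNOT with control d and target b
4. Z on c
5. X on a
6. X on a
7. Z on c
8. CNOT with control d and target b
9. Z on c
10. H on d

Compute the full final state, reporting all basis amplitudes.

The resulting statevector has amplitude sqrt(2)/2 on |0000>, sqrt(2)/2 on |0001>, and 0 on every other basis state. Key observation: the block from step 3 through step 8 cancels to the identity and can be dropped.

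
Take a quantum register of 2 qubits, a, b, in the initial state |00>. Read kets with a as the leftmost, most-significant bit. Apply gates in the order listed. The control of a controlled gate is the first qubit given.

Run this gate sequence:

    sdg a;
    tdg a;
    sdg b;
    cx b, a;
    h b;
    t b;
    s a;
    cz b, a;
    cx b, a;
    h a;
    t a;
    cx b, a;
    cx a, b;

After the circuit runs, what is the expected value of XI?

In the final state, XI has expectation 0.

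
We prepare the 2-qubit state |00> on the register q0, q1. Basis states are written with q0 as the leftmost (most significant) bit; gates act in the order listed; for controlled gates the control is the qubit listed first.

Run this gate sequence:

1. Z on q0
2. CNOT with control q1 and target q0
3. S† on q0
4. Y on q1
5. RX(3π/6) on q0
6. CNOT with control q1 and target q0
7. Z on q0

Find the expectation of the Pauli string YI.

The expectation value of YI is -1.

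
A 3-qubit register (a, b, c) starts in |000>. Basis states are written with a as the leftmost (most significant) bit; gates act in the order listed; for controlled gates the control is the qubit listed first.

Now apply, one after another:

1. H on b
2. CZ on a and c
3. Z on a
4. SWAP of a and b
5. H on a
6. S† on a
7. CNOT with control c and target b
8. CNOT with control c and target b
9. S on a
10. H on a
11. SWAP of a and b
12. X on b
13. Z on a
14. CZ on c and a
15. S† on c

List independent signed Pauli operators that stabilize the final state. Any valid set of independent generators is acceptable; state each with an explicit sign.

The final state is stabilized by the group generated by +IXI, +ZII, +IIZ; other independent generating sets are equally valid. Key observation: the block from step 4 through step 11 cancels to the identity and can be dropped.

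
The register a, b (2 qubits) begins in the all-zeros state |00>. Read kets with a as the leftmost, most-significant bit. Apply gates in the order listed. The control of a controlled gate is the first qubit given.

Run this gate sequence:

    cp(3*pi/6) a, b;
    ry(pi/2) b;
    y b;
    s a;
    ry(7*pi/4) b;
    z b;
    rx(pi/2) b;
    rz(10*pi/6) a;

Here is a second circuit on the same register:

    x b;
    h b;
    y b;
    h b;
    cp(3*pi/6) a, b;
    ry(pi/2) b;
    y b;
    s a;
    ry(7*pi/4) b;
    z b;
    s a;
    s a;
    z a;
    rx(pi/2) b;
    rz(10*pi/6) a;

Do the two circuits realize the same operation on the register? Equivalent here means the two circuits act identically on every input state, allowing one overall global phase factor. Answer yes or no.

No, they are not equivalent — no single phase factor reconciles the two unitaries.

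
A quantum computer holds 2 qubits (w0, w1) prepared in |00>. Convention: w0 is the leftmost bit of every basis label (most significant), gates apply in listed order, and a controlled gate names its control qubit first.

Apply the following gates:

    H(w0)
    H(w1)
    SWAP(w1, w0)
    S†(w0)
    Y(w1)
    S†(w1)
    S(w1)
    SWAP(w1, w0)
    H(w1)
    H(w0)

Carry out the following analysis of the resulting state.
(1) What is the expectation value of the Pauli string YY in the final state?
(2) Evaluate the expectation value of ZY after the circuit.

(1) The observable YY averages to 0.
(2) In the final state, ZY has expectation -1.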